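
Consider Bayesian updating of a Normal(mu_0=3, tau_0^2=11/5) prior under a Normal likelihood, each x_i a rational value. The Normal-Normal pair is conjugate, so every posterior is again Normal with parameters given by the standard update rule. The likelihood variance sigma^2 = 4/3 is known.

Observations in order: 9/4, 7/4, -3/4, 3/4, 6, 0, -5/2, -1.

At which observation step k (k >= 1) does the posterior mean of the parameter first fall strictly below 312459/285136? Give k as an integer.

obs 1: x=9/4 → posterior Normal(537/212, 44/53)
obs 2: x=7/4 → posterior Normal(96/43, 22/43)
obs 3: x=-3/4 → posterior Normal(669/476, 44/119)
obs 4: x=3/4 → posterior Normal(24/19, 11/38)
obs 5: x=6 → posterior Normal(78/37, 44/185)
obs 6: x=0 → posterior Normal(195/109, 22/109)
obs 7: x=-5/2 → posterior Normal(615/502, 44/251)
obs 8: x=-1 → posterior Normal(549/568, 11/71)

k = 8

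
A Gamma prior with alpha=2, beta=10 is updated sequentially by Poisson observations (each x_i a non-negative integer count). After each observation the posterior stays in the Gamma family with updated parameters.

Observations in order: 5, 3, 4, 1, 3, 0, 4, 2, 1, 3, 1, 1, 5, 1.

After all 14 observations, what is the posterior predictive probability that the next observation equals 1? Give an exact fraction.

1753505782504963178958237569542204669328374036955136/5293955920339377119177015629247762262821197509765625

obs 1: x=5 → posterior Gamma(7, 11)
obs 2: x=3 → posterior Gamma(10, 12)
obs 3: x=4 → posterior Gamma(14, 13)
obs 4: x=1 → posterior Gamma(15, 14)
obs 5: x=3 → posterior Gamma(18, 15)
obs 6: x=0 → posterior Gamma(18, 16)
obs 7: x=4 → posterior Gamma(22, 17)
obs 8: x=2 → posterior Gamma(24, 18)
obs 9: x=1 → posterior Gamma(25, 19)
obs 10: x=3 → posterior Gamma(28, 20)
obs 11: x=1 → posterior Gamma(29, 21)
obs 12: x=1 → posterior Gamma(30, 22)
obs 13: x=5 → posterior Gamma(35, 23)
obs 14: x=1 → posterior Gamma(36, 24)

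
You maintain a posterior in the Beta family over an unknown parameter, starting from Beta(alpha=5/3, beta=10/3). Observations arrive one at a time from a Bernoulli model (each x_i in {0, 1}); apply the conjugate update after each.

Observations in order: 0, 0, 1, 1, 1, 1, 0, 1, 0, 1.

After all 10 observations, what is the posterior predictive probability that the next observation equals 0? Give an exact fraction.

obs 1: x=0 → posterior Beta(5/3, 13/3)
obs 2: x=0 → posterior Beta(5/3, 16/3)
obs 3: x=1 → posterior Beta(8/3, 16/3)
obs 4: x=1 → posterior Beta(11/3, 16/3)
obs 5: x=1 → posterior Beta(14/3, 16/3)
obs 6: x=1 → posterior Beta(17/3, 16/3)
obs 7: x=0 → posterior Beta(17/3, 19/3)
obs 8: x=1 → posterior Beta(20/3, 19/3)
obs 9: x=0 → posterior Beta(20/3, 22/3)
obs 10: x=1 → posterior Beta(23/3, 22/3)

22/45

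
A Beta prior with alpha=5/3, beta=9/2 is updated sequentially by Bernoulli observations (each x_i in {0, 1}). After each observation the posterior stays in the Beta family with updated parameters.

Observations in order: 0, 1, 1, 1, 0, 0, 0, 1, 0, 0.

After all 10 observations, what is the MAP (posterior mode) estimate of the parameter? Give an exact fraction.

28/85

obs 1: x=0 → posterior Beta(5/3, 11/2)
obs 2: x=1 → posterior Beta(8/3, 11/2)
obs 3: x=1 → posterior Beta(11/3, 11/2)
obs 4: x=1 → posterior Beta(14/3, 11/2)
obs 5: x=0 → posterior Beta(14/3, 13/2)
obs 6: x=0 → posterior Beta(14/3, 15/2)
obs 7: x=0 → posterior Beta(14/3, 17/2)
obs 8: x=1 → posterior Beta(17/3, 17/2)
obs 9: x=0 → posterior Beta(17/3, 19/2)
obs 10: x=0 → posterior Beta(17/3, 21/2)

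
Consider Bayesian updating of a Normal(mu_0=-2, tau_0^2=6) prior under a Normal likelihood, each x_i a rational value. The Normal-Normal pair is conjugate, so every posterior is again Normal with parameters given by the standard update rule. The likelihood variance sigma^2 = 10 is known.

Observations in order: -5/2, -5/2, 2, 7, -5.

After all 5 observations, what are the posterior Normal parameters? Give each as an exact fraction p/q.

mu_0=-13/20, tau_0^2=3/2

obs 1: x=-5/2 → posterior Normal(-35/16, 15/4)
obs 2: x=-5/2 → posterior Normal(-25/11, 30/11)
obs 3: x=2 → posterior Normal(-19/14, 15/7)
obs 4: x=7 → posterior Normal(2/17, 30/17)
obs 5: x=-5 → posterior Normal(-13/20, 3/2)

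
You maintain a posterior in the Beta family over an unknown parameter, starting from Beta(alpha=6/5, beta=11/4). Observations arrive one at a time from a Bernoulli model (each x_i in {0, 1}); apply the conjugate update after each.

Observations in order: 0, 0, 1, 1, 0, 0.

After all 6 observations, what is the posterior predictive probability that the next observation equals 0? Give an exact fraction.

obs 1: x=0 → posterior Beta(6/5, 15/4)
obs 2: x=0 → posterior Beta(6/5, 19/4)
obs 3: x=1 → posterior Beta(11/5, 19/4)
obs 4: x=1 → posterior Beta(16/5, 19/4)
obs 5: x=0 → posterior Beta(16/5, 23/4)
obs 6: x=0 → posterior Beta(16/5, 27/4)

135/199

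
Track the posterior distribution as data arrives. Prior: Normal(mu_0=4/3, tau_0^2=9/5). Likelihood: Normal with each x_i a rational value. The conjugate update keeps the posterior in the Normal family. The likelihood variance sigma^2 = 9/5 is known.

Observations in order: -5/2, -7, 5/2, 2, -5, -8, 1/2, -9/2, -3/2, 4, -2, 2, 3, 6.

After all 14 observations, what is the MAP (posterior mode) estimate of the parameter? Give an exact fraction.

-11/18

obs 1: x=-5/2 → posterior Normal(-7/12, 9/10)
obs 2: x=-7 → posterior Normal(-49/18, 3/5)
obs 3: x=5/2 → posterior Normal(-17/12, 9/20)
obs 4: x=2 → posterior Normal(-11/15, 9/25)
obs 5: x=-5 → posterior Normal(-13/9, 3/10)
obs 6: x=-8 → posterior Normal(-50/21, 9/35)
obs 7: x=1/2 → posterior Normal(-97/48, 9/40)
obs 8: x=-9/2 → posterior Normal(-62/27, 1/5)
obs 9: x=-3/2 → posterior Normal(-133/60, 9/50)
obs 10: x=4 → posterior Normal(-109/66, 9/55)
obs 11: x=-2 → posterior Normal(-121/72, 3/20)
obs 12: x=2 → posterior Normal(-109/78, 9/65)
obs 13: x=3 → posterior Normal(-13/12, 9/70)
obs 14: x=6 → posterior Normal(-11/18, 3/25)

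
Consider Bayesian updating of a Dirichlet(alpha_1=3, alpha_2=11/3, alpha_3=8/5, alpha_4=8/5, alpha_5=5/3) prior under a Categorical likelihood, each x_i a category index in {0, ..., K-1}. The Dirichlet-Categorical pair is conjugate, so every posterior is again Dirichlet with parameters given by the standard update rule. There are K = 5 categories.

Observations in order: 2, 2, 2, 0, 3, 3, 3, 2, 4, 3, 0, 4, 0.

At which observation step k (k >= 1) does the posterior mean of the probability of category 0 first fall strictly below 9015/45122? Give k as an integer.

obs 1: x=2 → posterior Dirichlet(3, 11/3, 13/5, 8/5, 5/3)
obs 2: x=2 → posterior Dirichlet(3, 11/3, 18/5, 8/5, 5/3)
obs 3: x=2 → posterior Dirichlet(3, 11/3, 23/5, 8/5, 5/3)
obs 4: x=0 → posterior Dirichlet(4, 11/3, 23/5, 8/5, 5/3)
obs 5: x=3 → posterior Dirichlet(4, 11/3, 23/5, 13/5, 5/3)
obs 6: x=3 → posterior Dirichlet(4, 11/3, 23/5, 18/5, 5/3)
obs 7: x=3 → posterior Dirichlet(4, 11/3, 23/5, 23/5, 5/3)
obs 8: x=2 → posterior Dirichlet(4, 11/3, 28/5, 23/5, 5/3)
obs 9: x=4 → posterior Dirichlet(4, 11/3, 28/5, 23/5, 8/3)
obs 10: x=3 → posterior Dirichlet(4, 11/3, 28/5, 28/5, 8/3)
obs 11: x=0 → posterior Dirichlet(5, 11/3, 28/5, 28/5, 8/3)
obs 12: x=4 → posterior Dirichlet(5, 11/3, 28/5, 28/5, 11/3)
obs 13: x=0 → posterior Dirichlet(6, 11/3, 28/5, 28/5, 11/3)

k = 9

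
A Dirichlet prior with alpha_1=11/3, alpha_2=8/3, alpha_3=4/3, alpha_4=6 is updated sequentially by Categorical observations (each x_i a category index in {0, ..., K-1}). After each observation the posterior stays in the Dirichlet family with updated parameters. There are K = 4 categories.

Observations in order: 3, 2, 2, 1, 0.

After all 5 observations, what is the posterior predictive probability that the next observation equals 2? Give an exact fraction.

5/28

obs 1: x=3 → posterior Dirichlet(11/3, 8/3, 4/3, 7)
obs 2: x=2 → posterior Dirichlet(11/3, 8/3, 7/3, 7)
obs 3: x=2 → posterior Dirichlet(11/3, 8/3, 10/3, 7)
obs 4: x=1 → posterior Dirichlet(11/3, 11/3, 10/3, 7)
obs 5: x=0 → posterior Dirichlet(14/3, 11/3, 10/3, 7)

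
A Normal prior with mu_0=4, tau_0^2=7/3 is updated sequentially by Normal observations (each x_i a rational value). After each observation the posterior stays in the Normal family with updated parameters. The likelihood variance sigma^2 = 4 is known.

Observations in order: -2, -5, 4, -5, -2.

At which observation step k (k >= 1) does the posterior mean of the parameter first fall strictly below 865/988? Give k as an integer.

k = 2

obs 1: x=-2 → posterior Normal(34/19, 28/19)
obs 2: x=-5 → posterior Normal(-1/26, 14/13)
obs 3: x=4 → posterior Normal(9/11, 28/33)
obs 4: x=-5 → posterior Normal(-1/5, 7/10)
obs 5: x=-2 → posterior Normal(-22/47, 28/47)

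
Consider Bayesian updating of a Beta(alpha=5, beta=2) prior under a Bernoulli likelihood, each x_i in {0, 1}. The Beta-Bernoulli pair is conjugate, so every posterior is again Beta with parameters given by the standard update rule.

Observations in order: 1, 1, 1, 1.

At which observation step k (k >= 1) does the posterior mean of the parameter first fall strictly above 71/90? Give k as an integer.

obs 1: x=1 → posterior Beta(6, 2)
obs 2: x=1 → posterior Beta(7, 2)
obs 3: x=1 → posterior Beta(8, 2)
obs 4: x=1 → posterior Beta(9, 2)

k = 3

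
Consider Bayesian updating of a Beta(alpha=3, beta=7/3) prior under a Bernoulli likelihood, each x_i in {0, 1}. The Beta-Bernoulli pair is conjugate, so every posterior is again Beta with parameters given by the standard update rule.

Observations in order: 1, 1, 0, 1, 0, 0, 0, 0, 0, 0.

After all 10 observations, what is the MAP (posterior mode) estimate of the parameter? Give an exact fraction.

obs 1: x=1 → posterior Beta(4, 7/3)
obs 2: x=1 → posterior Beta(5, 7/3)
obs 3: x=0 → posterior Beta(5, 10/3)
obs 4: x=1 → posterior Beta(6, 10/3)
obs 5: x=0 → posterior Beta(6, 13/3)
obs 6: x=0 → posterior Beta(6, 16/3)
obs 7: x=0 → posterior Beta(6, 19/3)
obs 8: x=0 → posterior Beta(6, 22/3)
obs 9: x=0 → posterior Beta(6, 25/3)
obs 10: x=0 → posterior Beta(6, 28/3)

3/8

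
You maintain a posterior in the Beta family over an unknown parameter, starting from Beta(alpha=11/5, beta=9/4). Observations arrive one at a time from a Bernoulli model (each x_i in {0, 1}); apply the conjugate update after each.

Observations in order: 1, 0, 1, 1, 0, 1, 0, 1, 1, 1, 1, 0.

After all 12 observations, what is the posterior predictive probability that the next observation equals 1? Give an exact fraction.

204/329

obs 1: x=1 → posterior Beta(16/5, 9/4)
obs 2: x=0 → posterior Beta(16/5, 13/4)
obs 3: x=1 → posterior Beta(21/5, 13/4)
obs 4: x=1 → posterior Beta(26/5, 13/4)
obs 5: x=0 → posterior Beta(26/5, 17/4)
obs 6: x=1 → posterior Beta(31/5, 17/4)
obs 7: x=0 → posterior Beta(31/5, 21/4)
obs 8: x=1 → posterior Beta(36/5, 21/4)
obs 9: x=1 → posterior Beta(41/5, 21/4)
obs 10: x=1 → posterior Beta(46/5, 21/4)
obs 11: x=1 → posterior Beta(51/5, 21/4)
obs 12: x=0 → posterior Beta(51/5, 25/4)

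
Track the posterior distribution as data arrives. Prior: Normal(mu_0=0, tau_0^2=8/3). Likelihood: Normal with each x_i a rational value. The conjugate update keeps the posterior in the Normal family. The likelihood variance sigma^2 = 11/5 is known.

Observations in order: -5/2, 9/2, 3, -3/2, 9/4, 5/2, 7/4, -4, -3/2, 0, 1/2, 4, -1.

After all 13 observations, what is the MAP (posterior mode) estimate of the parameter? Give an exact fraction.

320/553

obs 1: x=-5/2 → posterior Normal(-100/73, 88/73)
obs 2: x=9/2 → posterior Normal(80/113, 88/113)
obs 3: x=3 → posterior Normal(200/153, 88/153)
obs 4: x=-3/2 → posterior Normal(140/193, 88/193)
obs 5: x=9/4 → posterior Normal(230/233, 88/233)
obs 6: x=5/2 → posterior Normal(110/91, 88/273)
obs 7: x=7/4 → posterior Normal(400/313, 88/313)
obs 8: x=-4 → posterior Normal(240/353, 88/353)
obs 9: x=-3/2 → posterior Normal(60/131, 88/393)
obs 10: x=0 → posterior Normal(180/433, 88/433)
obs 11: x=1/2 → posterior Normal(200/473, 8/43)
obs 12: x=4 → posterior Normal(40/57, 88/513)
obs 13: x=-1 → posterior Normal(320/553, 88/553)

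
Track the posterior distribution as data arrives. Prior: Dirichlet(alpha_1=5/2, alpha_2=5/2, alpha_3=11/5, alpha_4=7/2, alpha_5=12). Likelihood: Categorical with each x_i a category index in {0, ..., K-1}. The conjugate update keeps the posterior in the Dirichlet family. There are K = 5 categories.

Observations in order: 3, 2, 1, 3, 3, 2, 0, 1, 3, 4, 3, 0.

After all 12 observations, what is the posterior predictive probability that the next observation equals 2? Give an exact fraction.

42/347

obs 1: x=3 → posterior Dirichlet(5/2, 5/2, 11/5, 9/2, 12)
obs 2: x=2 → posterior Dirichlet(5/2, 5/2, 16/5, 9/2, 12)
obs 3: x=1 → posterior Dirichlet(5/2, 7/2, 16/5, 9/2, 12)
obs 4: x=3 → posterior Dirichlet(5/2, 7/2, 16/5, 11/2, 12)
obs 5: x=3 → posterior Dirichlet(5/2, 7/2, 16/5, 13/2, 12)
obs 6: x=2 → posterior Dirichlet(5/2, 7/2, 21/5, 13/2, 12)
obs 7: x=0 → posterior Dirichlet(7/2, 7/2, 21/5, 13/2, 12)
obs 8: x=1 → posterior Dirichlet(7/2, 9/2, 21/5, 13/2, 12)
obs 9: x=3 → posterior Dirichlet(7/2, 9/2, 21/5, 15/2, 12)
obs 10: x=4 → posterior Dirichlet(7/2, 9/2, 21/5, 15/2, 13)
obs 11: x=3 → posterior Dirichlet(7/2, 9/2, 21/5, 17/2, 13)
obs 12: x=0 → posterior Dirichlet(9/2, 9/2, 21/5, 17/2, 13)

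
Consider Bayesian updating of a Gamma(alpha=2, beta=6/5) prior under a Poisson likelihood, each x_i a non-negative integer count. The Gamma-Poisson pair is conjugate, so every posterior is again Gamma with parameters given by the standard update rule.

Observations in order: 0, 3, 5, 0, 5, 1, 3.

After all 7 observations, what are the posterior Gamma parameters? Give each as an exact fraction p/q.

obs 1: x=0 → posterior Gamma(2, 11/5)
obs 2: x=3 → posterior Gamma(5, 16/5)
obs 3: x=5 → posterior Gamma(10, 21/5)
obs 4: x=0 → posterior Gamma(10, 26/5)
obs 5: x=5 → posterior Gamma(15, 31/5)
obs 6: x=1 → posterior Gamma(16, 36/5)
obs 7: x=3 → posterior Gamma(19, 41/5)

alpha=19, beta=41/5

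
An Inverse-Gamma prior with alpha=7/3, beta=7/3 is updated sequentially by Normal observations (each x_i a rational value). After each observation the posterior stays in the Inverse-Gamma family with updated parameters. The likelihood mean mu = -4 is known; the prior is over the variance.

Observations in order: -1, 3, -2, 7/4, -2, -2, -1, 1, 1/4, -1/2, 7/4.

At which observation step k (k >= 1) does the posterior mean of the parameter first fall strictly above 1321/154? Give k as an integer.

obs 1: x=-1 → posterior Inverse-Gamma(17/6, 41/6)
obs 2: x=3 → posterior Inverse-Gamma(10/3, 94/3)
obs 3: x=-2 → posterior Inverse-Gamma(23/6, 100/3)
obs 4: x=7/4 → posterior Inverse-Gamma(13/3, 4787/96)
obs 5: x=-2 → posterior Inverse-Gamma(29/6, 4979/96)
obs 6: x=-2 → posterior Inverse-Gamma(16/3, 5171/96)
obs 7: x=-1 → posterior Inverse-Gamma(35/6, 5603/96)
obs 8: x=1 → posterior Inverse-Gamma(19/3, 6803/96)
obs 9: x=1/4 → posterior Inverse-Gamma(41/6, 3835/48)
obs 10: x=-1/2 → posterior Inverse-Gamma(22/3, 4129/48)
obs 11: x=7/4 → posterior Inverse-Gamma(47/6, 9845/96)

k = 2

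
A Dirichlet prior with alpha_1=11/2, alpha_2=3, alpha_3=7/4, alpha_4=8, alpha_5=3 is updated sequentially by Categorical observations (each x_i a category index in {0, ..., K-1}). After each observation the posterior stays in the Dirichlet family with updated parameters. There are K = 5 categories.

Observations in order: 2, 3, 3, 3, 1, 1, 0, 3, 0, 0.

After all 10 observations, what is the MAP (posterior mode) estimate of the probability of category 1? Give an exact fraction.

obs 1: x=2 → posterior Dirichlet(11/2, 3, 11/4, 8, 3)
obs 2: x=3 → posterior Dirichlet(11/2, 3, 11/4, 9, 3)
obs 3: x=3 → posterior Dirichlet(11/2, 3, 11/4, 10, 3)
obs 4: x=3 → posterior Dirichlet(11/2, 3, 11/4, 11, 3)
obs 5: x=1 → posterior Dirichlet(11/2, 4, 11/4, 11, 3)
obs 6: x=1 → posterior Dirichlet(11/2, 5, 11/4, 11, 3)
obs 7: x=0 → posterior Dirichlet(13/2, 5, 11/4, 11, 3)
obs 8: x=3 → posterior Dirichlet(13/2, 5, 11/4, 12, 3)
obs 9: x=0 → posterior Dirichlet(15/2, 5, 11/4, 12, 3)
obs 10: x=0 → posterior Dirichlet(17/2, 5, 11/4, 12, 3)

16/105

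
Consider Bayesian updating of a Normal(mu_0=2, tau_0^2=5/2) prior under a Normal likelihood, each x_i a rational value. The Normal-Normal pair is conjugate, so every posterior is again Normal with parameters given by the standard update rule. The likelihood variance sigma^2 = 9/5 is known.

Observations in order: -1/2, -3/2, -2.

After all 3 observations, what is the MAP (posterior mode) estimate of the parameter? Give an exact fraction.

-64/93

obs 1: x=-1/2 → posterior Normal(47/86, 45/43)
obs 2: x=-3/2 → posterior Normal(-7/34, 45/68)
obs 3: x=-2 → posterior Normal(-64/93, 15/31)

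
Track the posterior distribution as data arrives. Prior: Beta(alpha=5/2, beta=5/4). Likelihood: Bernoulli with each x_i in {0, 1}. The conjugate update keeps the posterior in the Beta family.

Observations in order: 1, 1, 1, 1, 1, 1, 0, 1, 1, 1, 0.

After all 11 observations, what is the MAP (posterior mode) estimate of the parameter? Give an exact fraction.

14/17

obs 1: x=1 → posterior Beta(7/2, 5/4)
obs 2: x=1 → posterior Beta(9/2, 5/4)
obs 3: x=1 → posterior Beta(11/2, 5/4)
obs 4: x=1 → posterior Beta(13/2, 5/4)
obs 5: x=1 → posterior Beta(15/2, 5/4)
obs 6: x=1 → posterior Beta(17/2, 5/4)
obs 7: x=0 → posterior Beta(17/2, 9/4)
obs 8: x=1 → posterior Beta(19/2, 9/4)
obs 9: x=1 → posterior Beta(21/2, 9/4)
obs 10: x=1 → posterior Beta(23/2, 9/4)
obs 11: x=0 → posterior Beta(23/2, 13/4)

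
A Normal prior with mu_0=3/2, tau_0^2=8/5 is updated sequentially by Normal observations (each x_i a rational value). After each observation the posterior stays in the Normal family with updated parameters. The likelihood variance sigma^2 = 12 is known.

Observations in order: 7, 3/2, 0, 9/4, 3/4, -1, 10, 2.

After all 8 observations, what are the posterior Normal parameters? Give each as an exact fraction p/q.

mu_0=135/62, tau_0^2=24/31

obs 1: x=7 → posterior Normal(73/34, 24/17)
obs 2: x=3/2 → posterior Normal(79/38, 24/19)
obs 3: x=0 → posterior Normal(79/42, 8/7)
obs 4: x=9/4 → posterior Normal(44/23, 24/23)
obs 5: x=3/4 → posterior Normal(91/50, 24/25)
obs 6: x=-1 → posterior Normal(29/18, 8/9)
obs 7: x=10 → posterior Normal(127/58, 24/29)
obs 8: x=2 → posterior Normal(135/62, 24/31)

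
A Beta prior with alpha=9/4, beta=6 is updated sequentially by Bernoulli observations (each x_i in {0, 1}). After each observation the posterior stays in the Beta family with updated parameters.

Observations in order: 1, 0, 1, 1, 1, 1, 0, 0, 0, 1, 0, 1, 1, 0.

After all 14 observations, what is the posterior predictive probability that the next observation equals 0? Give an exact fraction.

obs 1: x=1 → posterior Beta(13/4, 6)
obs 2: x=0 → posterior Beta(13/4, 7)
obs 3: x=1 → posterior Beta(17/4, 7)
obs 4: x=1 → posterior Beta(21/4, 7)
obs 5: x=1 → posterior Beta(25/4, 7)
obs 6: x=1 → posterior Beta(29/4, 7)
obs 7: x=0 → posterior Beta(29/4, 8)
obs 8: x=0 → posterior Beta(29/4, 9)
obs 9: x=0 → posterior Beta(29/4, 10)
obs 10: x=1 → posterior Beta(33/4, 10)
obs 11: x=0 → posterior Beta(33/4, 11)
obs 12: x=1 → posterior Beta(37/4, 11)
obs 13: x=1 → posterior Beta(41/4, 11)
obs 14: x=0 → posterior Beta(41/4, 12)

48/89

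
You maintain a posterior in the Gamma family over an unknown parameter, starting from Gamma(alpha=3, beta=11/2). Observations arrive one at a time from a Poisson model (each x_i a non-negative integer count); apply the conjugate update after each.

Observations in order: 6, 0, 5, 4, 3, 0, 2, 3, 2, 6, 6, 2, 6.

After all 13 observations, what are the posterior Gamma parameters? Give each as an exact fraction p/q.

alpha=48, beta=37/2

obs 1: x=6 → posterior Gamma(9, 13/2)
obs 2: x=0 → posterior Gamma(9, 15/2)
obs 3: x=5 → posterior Gamma(14, 17/2)
obs 4: x=4 → posterior Gamma(18, 19/2)
obs 5: x=3 → posterior Gamma(21, 21/2)
obs 6: x=0 → posterior Gamma(21, 23/2)
obs 7: x=2 → posterior Gamma(23, 25/2)
obs 8: x=3 → posterior Gamma(26, 27/2)
obs 9: x=2 → posterior Gamma(28, 29/2)
obs 10: x=6 → posterior Gamma(34, 31/2)
obs 11: x=6 → posterior Gamma(40, 33/2)
obs 12: x=2 → posterior Gamma(42, 35/2)
obs 13: x=6 → posterior Gamma(48, 37/2)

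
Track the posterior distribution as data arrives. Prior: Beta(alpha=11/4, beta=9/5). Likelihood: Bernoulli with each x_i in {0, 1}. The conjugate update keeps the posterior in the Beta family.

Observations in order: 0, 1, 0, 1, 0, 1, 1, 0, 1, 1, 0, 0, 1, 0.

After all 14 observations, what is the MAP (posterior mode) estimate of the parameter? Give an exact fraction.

175/331

obs 1: x=0 → posterior Beta(11/4, 14/5)
obs 2: x=1 → posterior Beta(15/4, 14/5)
obs 3: x=0 → posterior Beta(15/4, 19/5)
obs 4: x=1 → posterior Beta(19/4, 19/5)
obs 5: x=0 → posterior Beta(19/4, 24/5)
obs 6: x=1 → posterior Beta(23/4, 24/5)
obs 7: x=1 → posterior Beta(27/4, 24/5)
obs 8: x=0 → posterior Beta(27/4, 29/5)
obs 9: x=1 → posterior Beta(31/4, 29/5)
obs 10: x=1 → posterior Beta(35/4, 29/5)
obs 11: x=0 → posterior Beta(35/4, 34/5)
obs 12: x=0 → posterior Beta(35/4, 39/5)
obs 13: x=1 → posterior Beta(39/4, 39/5)
obs 14: x=0 → posterior Beta(39/4, 44/5)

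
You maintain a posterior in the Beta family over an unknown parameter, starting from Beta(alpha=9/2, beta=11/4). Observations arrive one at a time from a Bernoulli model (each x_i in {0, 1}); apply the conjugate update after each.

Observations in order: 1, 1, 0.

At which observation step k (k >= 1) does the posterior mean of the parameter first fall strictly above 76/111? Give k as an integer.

obs 1: x=1 → posterior Beta(11/2, 11/4)
obs 2: x=1 → posterior Beta(13/2, 11/4)
obs 3: x=0 → posterior Beta(13/2, 15/4)

k = 2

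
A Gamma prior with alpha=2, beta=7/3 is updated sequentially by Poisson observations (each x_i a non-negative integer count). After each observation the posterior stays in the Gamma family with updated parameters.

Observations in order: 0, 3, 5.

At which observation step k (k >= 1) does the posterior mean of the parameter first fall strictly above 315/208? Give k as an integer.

obs 1: x=0 → posterior Gamma(2, 10/3)
obs 2: x=3 → posterior Gamma(5, 13/3)
obs 3: x=5 → posterior Gamma(10, 16/3)

k = 3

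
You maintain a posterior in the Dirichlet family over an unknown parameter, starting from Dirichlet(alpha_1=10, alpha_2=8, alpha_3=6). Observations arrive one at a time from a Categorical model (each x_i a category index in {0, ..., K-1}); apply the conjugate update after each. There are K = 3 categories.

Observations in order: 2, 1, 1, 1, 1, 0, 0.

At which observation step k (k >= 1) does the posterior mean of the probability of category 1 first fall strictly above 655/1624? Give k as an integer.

k = 5

obs 1: x=2 → posterior Dirichlet(10, 8, 7)
obs 2: x=1 → posterior Dirichlet(10, 9, 7)
obs 3: x=1 → posterior Dirichlet(10, 10, 7)
obs 4: x=1 → posterior Dirichlet(10, 11, 7)
obs 5: x=1 → posterior Dirichlet(10, 12, 7)
obs 6: x=0 → posterior Dirichlet(11, 12, 7)
obs 7: x=0 → posterior Dirichlet(12, 12, 7)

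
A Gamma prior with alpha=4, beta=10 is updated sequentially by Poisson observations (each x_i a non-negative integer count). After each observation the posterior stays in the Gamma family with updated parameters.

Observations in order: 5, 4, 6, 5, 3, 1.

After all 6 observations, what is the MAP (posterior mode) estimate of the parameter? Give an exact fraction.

27/16

obs 1: x=5 → posterior Gamma(9, 11)
obs 2: x=4 → posterior Gamma(13, 12)
obs 3: x=6 → posterior Gamma(19, 13)
obs 4: x=5 → posterior Gamma(24, 14)
obs 5: x=3 → posterior Gamma(27, 15)
obs 6: x=1 → posterior Gamma(28, 16)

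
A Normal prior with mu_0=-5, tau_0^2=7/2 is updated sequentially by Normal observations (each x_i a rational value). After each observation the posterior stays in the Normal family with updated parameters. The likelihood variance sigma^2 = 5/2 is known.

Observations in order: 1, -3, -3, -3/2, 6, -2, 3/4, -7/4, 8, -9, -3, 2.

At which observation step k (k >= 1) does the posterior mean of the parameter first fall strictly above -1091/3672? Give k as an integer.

k = 9

obs 1: x=1 → posterior Normal(-3/2, 35/24)
obs 2: x=-3 → posterior Normal(-39/19, 35/38)
obs 3: x=-3 → posterior Normal(-30/13, 35/52)
obs 4: x=-3/2 → posterior Normal(-47/22, 35/66)
obs 5: x=6 → posterior Normal(-57/80, 7/16)
obs 6: x=-2 → posterior Normal(-85/94, 35/94)
obs 7: x=3/4 → posterior Normal(-149/216, 35/108)
obs 8: x=-7/4 → posterior Normal(-99/122, 35/122)
obs 9: x=8 → posterior Normal(13/136, 35/136)
obs 10: x=-9 → posterior Normal(-113/150, 7/30)
obs 11: x=-3 → posterior Normal(-155/164, 35/164)
obs 12: x=2 → posterior Normal(-127/178, 35/178)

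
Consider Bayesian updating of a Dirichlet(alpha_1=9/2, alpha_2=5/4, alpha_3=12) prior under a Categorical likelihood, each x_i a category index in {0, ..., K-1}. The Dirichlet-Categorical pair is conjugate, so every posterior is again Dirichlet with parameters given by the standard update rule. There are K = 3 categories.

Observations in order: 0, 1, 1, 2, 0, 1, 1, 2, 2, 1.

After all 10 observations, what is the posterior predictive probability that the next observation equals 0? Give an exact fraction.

obs 1: x=0 → posterior Dirichlet(11/2, 5/4, 12)
obs 2: x=1 → posterior Dirichlet(11/2, 9/4, 12)
obs 3: x=1 → posterior Dirichlet(11/2, 13/4, 12)
obs 4: x=2 → posterior Dirichlet(11/2, 13/4, 13)
obs 5: x=0 → posterior Dirichlet(13/2, 13/4, 13)
obs 6: x=1 → posterior Dirichlet(13/2, 17/4, 13)
obs 7: x=1 → posterior Dirichlet(13/2, 21/4, 13)
obs 8: x=2 → posterior Dirichlet(13/2, 21/4, 14)
obs 9: x=2 → posterior Dirichlet(13/2, 21/4, 15)
obs 10: x=1 → posterior Dirichlet(13/2, 25/4, 15)

26/111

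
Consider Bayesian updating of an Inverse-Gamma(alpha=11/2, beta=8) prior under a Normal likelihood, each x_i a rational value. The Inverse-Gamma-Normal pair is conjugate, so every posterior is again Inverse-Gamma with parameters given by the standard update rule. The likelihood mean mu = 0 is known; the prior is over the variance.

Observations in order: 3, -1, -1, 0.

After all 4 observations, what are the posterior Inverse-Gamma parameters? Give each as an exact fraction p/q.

obs 1: x=3 → posterior Inverse-Gamma(6, 25/2)
obs 2: x=-1 → posterior Inverse-Gamma(13/2, 13)
obs 3: x=-1 → posterior Inverse-Gamma(7, 27/2)
obs 4: x=0 → posterior Inverse-Gamma(15/2, 27/2)

alpha=15/2, beta=27/2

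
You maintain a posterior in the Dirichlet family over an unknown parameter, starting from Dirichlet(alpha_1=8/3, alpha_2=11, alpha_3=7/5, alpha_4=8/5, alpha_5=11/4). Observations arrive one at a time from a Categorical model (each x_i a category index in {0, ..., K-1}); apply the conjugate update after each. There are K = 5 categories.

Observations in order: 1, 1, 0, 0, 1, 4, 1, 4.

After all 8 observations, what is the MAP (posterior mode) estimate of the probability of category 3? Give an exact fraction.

obs 1: x=1 → posterior Dirichlet(8/3, 12, 7/5, 8/5, 11/4)
obs 2: x=1 → posterior Dirichlet(8/3, 13, 7/5, 8/5, 11/4)
obs 3: x=0 → posterior Dirichlet(11/3, 13, 7/5, 8/5, 11/4)
obs 4: x=0 → posterior Dirichlet(14/3, 13, 7/5, 8/5, 11/4)
obs 5: x=1 → posterior Dirichlet(14/3, 14, 7/5, 8/5, 11/4)
obs 6: x=4 → posterior Dirichlet(14/3, 14, 7/5, 8/5, 15/4)
obs 7: x=1 → posterior Dirichlet(14/3, 15, 7/5, 8/5, 15/4)
obs 8: x=4 → posterior Dirichlet(14/3, 15, 7/5, 8/5, 19/4)

36/1345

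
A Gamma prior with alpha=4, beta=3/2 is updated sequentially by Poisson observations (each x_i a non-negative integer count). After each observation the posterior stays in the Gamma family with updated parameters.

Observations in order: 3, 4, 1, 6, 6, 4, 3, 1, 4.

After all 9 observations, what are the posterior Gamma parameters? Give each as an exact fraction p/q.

obs 1: x=3 → posterior Gamma(7, 5/2)
obs 2: x=4 → posterior Gamma(11, 7/2)
obs 3: x=1 → posterior Gamma(12, 9/2)
obs 4: x=6 → posterior Gamma(18, 11/2)
obs 5: x=6 → posterior Gamma(24, 13/2)
obs 6: x=4 → posterior Gamma(28, 15/2)
obs 7: x=3 → posterior Gamma(31, 17/2)
obs 8: x=1 → posterior Gamma(32, 19/2)
obs 9: x=4 → posterior Gamma(36, 21/2)

alpha=36, beta=21/2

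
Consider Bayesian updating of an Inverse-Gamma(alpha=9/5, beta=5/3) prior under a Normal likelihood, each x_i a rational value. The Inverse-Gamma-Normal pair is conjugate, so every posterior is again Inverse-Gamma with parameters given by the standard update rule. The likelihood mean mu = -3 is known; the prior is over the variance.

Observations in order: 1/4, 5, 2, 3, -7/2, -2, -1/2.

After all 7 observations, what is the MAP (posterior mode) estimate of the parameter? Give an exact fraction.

obs 1: x=1/4 → posterior Inverse-Gamma(23/10, 667/96)
obs 2: x=5 → posterior Inverse-Gamma(14/5, 3739/96)
obs 3: x=2 → posterior Inverse-Gamma(33/10, 4939/96)
obs 4: x=3 → posterior Inverse-Gamma(19/5, 6667/96)
obs 5: x=-7/2 → posterior Inverse-Gamma(43/10, 6679/96)
obs 6: x=-2 → posterior Inverse-Gamma(24/5, 6727/96)
obs 7: x=-1/2 → posterior Inverse-Gamma(53/10, 7027/96)

35135/3024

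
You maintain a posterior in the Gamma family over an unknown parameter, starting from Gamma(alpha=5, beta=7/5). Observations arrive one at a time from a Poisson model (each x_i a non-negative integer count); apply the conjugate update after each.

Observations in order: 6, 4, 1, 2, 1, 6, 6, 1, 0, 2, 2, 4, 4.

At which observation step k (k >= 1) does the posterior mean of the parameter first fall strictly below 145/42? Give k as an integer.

k = 4

obs 1: x=6 → posterior Gamma(11, 12/5)
obs 2: x=4 → posterior Gamma(15, 17/5)
obs 3: x=1 → posterior Gamma(16, 22/5)
obs 4: x=2 → posterior Gamma(18, 27/5)
obs 5: x=1 → posterior Gamma(19, 32/5)
obs 6: x=6 → posterior Gamma(25, 37/5)
obs 7: x=6 → posterior Gamma(31, 42/5)
obs 8: x=1 → posterior Gamma(32, 47/5)
obs 9: x=0 → posterior Gamma(32, 52/5)
obs 10: x=2 → posterior Gamma(34, 57/5)
obs 11: x=2 → posterior Gamma(36, 62/5)
obs 12: x=4 → posterior Gamma(40, 67/5)
obs 13: x=4 → posterior Gamma(44, 72/5)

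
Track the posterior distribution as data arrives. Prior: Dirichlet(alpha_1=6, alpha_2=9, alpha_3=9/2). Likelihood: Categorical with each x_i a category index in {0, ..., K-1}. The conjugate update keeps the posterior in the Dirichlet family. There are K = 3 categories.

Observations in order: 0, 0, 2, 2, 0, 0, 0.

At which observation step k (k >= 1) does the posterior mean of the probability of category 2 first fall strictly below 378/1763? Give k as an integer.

k = 2

obs 1: x=0 → posterior Dirichlet(7, 9, 9/2)
obs 2: x=0 → posterior Dirichlet(8, 9, 9/2)
obs 3: x=2 → posterior Dirichlet(8, 9, 11/2)
obs 4: x=2 → posterior Dirichlet(8, 9, 13/2)
obs 5: x=0 → posterior Dirichlet(9, 9, 13/2)
obs 6: x=0 → posterior Dirichlet(10, 9, 13/2)
obs 7: x=0 → posterior Dirichlet(11, 9, 13/2)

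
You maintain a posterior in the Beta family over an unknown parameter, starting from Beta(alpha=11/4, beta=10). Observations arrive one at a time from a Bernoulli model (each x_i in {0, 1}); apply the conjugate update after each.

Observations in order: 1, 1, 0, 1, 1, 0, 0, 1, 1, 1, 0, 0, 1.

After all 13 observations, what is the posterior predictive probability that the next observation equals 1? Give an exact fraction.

43/103

obs 1: x=1 → posterior Beta(15/4, 10)
obs 2: x=1 → posterior Beta(19/4, 10)
obs 3: x=0 → posterior Beta(19/4, 11)
obs 4: x=1 → posterior Beta(23/4, 11)
obs 5: x=1 → posterior Beta(27/4, 11)
obs 6: x=0 → posterior Beta(27/4, 12)
obs 7: x=0 → posterior Beta(27/4, 13)
obs 8: x=1 → posterior Beta(31/4, 13)
obs 9: x=1 → posterior Beta(35/4, 13)
obs 10: x=1 → posterior Beta(39/4, 13)
obs 11: x=0 → posterior Beta(39/4, 14)
obs 12: x=0 → posterior Beta(39/4, 15)
obs 13: x=1 → posterior Beta(43/4, 15)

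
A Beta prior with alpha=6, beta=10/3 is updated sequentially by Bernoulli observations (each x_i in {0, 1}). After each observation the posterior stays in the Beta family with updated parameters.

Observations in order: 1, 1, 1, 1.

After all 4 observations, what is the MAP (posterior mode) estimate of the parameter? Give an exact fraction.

27/34

obs 1: x=1 → posterior Beta(7, 10/3)
obs 2: x=1 → posterior Beta(8, 10/3)
obs 3: x=1 → posterior Beta(9, 10/3)
obs 4: x=1 → posterior Beta(10, 10/3)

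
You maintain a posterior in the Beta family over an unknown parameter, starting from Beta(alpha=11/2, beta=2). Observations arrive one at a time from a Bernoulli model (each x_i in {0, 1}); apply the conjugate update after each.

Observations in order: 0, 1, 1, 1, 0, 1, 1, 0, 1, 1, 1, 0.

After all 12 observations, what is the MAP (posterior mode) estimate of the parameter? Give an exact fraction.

5/7

obs 1: x=0 → posterior Beta(11/2, 3)
obs 2: x=1 → posterior Beta(13/2, 3)
obs 3: x=1 → posterior Beta(15/2, 3)
obs 4: x=1 → posterior Beta(17/2, 3)
obs 5: x=0 → posterior Beta(17/2, 4)
obs 6: x=1 → posterior Beta(19/2, 4)
obs 7: x=1 → posterior Beta(21/2, 4)
obs 8: x=0 → posterior Beta(21/2, 5)
obs 9: x=1 → posterior Beta(23/2, 5)
obs 10: x=1 → posterior Beta(25/2, 5)
obs 11: x=1 → posterior Beta(27/2, 5)
obs 12: x=0 → posterior Beta(27/2, 6)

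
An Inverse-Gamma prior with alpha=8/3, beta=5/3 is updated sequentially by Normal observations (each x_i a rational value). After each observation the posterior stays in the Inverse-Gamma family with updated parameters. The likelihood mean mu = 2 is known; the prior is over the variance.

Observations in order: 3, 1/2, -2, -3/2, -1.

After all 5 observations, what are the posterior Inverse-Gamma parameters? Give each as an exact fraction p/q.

obs 1: x=3 → posterior Inverse-Gamma(19/6, 13/6)
obs 2: x=1/2 → posterior Inverse-Gamma(11/3, 79/24)
obs 3: x=-2 → posterior Inverse-Gamma(25/6, 271/24)
obs 4: x=-3/2 → posterior Inverse-Gamma(14/3, 209/12)
obs 5: x=-1 → posterior Inverse-Gamma(31/6, 263/12)

alpha=31/6, beta=263/12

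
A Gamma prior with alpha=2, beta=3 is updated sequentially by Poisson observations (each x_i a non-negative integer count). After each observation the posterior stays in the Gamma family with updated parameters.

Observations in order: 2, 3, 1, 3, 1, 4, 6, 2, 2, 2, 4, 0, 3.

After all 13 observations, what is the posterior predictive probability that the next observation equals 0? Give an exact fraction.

obs 1: x=2 → posterior Gamma(4, 4)
obs 2: x=3 → posterior Gamma(7, 5)
obs 3: x=1 → posterior Gamma(8, 6)
obs 4: x=3 → posterior Gamma(11, 7)
obs 5: x=1 → posterior Gamma(12, 8)
obs 6: x=4 → posterior Gamma(16, 9)
obs 7: x=6 → posterior Gamma(22, 10)
obs 8: x=2 → posterior Gamma(24, 11)
obs 9: x=2 → posterior Gamma(26, 12)
obs 10: x=2 → posterior Gamma(28, 13)
obs 11: x=4 → posterior Gamma(32, 14)
obs 12: x=0 → posterior Gamma(32, 15)
obs 13: x=3 → posterior Gamma(35, 16)

1393796574908163946345982392040522594123776/11633549665058175578832094238737833478284593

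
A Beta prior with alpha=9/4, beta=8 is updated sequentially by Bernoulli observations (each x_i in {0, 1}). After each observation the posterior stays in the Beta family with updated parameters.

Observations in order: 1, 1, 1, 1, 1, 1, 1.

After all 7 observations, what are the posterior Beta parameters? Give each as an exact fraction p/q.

alpha=37/4, beta=8

obs 1: x=1 → posterior Beta(13/4, 8)
obs 2: x=1 → posterior Beta(17/4, 8)
obs 3: x=1 → posterior Beta(21/4, 8)
obs 4: x=1 → posterior Beta(25/4, 8)
obs 5: x=1 → posterior Beta(29/4, 8)
obs 6: x=1 → posterior Beta(33/4, 8)
obs 7: x=1 → posterior Beta(37/4, 8)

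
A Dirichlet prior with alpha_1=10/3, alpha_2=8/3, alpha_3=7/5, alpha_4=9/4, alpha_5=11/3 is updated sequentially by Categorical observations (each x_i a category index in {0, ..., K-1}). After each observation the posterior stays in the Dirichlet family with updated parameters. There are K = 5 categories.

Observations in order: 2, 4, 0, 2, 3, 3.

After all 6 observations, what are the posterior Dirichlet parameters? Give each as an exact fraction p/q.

alpha_1=13/3, alpha_2=8/3, alpha_3=17/5, alpha_4=17/4, alpha_5=14/3

obs 1: x=2 → posterior Dirichlet(10/3, 8/3, 12/5, 9/4, 11/3)
obs 2: x=4 → posterior Dirichlet(10/3, 8/3, 12/5, 9/4, 14/3)
obs 3: x=0 → posterior Dirichlet(13/3, 8/3, 12/5, 9/4, 14/3)
obs 4: x=2 → posterior Dirichlet(13/3, 8/3, 17/5, 9/4, 14/3)
obs 5: x=3 → posterior Dirichlet(13/3, 8/3, 17/5, 13/4, 14/3)
obs 6: x=3 → posterior Dirichlet(13/3, 8/3, 17/5, 17/4, 14/3)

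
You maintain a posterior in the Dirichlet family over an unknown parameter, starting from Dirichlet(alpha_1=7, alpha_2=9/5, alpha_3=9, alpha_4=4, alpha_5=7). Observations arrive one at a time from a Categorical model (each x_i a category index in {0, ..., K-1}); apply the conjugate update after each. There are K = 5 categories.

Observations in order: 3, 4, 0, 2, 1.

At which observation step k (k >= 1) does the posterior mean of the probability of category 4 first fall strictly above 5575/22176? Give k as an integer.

k = 2

obs 1: x=3 → posterior Dirichlet(7, 9/5, 9, 5, 7)
obs 2: x=4 → posterior Dirichlet(7, 9/5, 9, 5, 8)
obs 3: x=0 → posterior Dirichlet(8, 9/5, 9, 5, 8)
obs 4: x=2 → posterior Dirichlet(8, 9/5, 10, 5, 8)
obs 5: x=1 → posterior Dirichlet(8, 14/5, 10, 5, 8)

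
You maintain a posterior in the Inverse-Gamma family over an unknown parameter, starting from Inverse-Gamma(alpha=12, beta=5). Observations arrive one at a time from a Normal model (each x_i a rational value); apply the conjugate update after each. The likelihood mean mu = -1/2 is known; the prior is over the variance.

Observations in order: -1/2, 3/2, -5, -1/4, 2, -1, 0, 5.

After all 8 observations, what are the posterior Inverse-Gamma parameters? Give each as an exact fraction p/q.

obs 1: x=-1/2 → posterior Inverse-Gamma(25/2, 5)
obs 2: x=3/2 → posterior Inverse-Gamma(13, 7)
obs 3: x=-5 → posterior Inverse-Gamma(27/2, 137/8)
obs 4: x=-1/4 → posterior Inverse-Gamma(14, 549/32)
obs 5: x=2 → posterior Inverse-Gamma(29/2, 649/32)
obs 6: x=-1 → posterior Inverse-Gamma(15, 653/32)
obs 7: x=0 → posterior Inverse-Gamma(31/2, 657/32)
obs 8: x=5 → posterior Inverse-Gamma(16, 1141/32)

alpha=16, beta=1141/32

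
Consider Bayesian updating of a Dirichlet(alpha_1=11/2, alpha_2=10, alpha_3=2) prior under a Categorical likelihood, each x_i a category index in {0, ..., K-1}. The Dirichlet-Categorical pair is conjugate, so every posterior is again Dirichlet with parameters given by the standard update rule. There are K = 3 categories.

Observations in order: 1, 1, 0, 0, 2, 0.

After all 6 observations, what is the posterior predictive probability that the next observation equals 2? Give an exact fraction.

obs 1: x=1 → posterior Dirichlet(11/2, 11, 2)
obs 2: x=1 → posterior Dirichlet(11/2, 12, 2)
obs 3: x=0 → posterior Dirichlet(13/2, 12, 2)
obs 4: x=0 → posterior Dirichlet(15/2, 12, 2)
obs 5: x=2 → posterior Dirichlet(15/2, 12, 3)
obs 6: x=0 → posterior Dirichlet(17/2, 12, 3)

6/47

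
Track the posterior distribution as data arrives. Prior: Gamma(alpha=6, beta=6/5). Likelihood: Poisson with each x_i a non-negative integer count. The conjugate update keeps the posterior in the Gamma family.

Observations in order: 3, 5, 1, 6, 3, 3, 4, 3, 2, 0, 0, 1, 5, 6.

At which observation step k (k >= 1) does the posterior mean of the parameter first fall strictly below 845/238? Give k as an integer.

obs 1: x=3 → posterior Gamma(9, 11/5)
obs 2: x=5 → posterior Gamma(14, 16/5)
obs 3: x=1 → posterior Gamma(15, 21/5)
obs 4: x=6 → posterior Gamma(21, 26/5)
obs 5: x=3 → posterior Gamma(24, 31/5)
obs 6: x=3 → posterior Gamma(27, 36/5)
obs 7: x=4 → posterior Gamma(31, 41/5)
obs 8: x=3 → posterior Gamma(34, 46/5)
obs 9: x=2 → posterior Gamma(36, 51/5)
obs 10: x=0 → posterior Gamma(36, 56/5)
obs 11: x=0 → posterior Gamma(36, 61/5)
obs 12: x=1 → posterior Gamma(37, 66/5)
obs 13: x=5 → posterior Gamma(42, 71/5)
obs 14: x=6 → posterior Gamma(48, 76/5)

k = 9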